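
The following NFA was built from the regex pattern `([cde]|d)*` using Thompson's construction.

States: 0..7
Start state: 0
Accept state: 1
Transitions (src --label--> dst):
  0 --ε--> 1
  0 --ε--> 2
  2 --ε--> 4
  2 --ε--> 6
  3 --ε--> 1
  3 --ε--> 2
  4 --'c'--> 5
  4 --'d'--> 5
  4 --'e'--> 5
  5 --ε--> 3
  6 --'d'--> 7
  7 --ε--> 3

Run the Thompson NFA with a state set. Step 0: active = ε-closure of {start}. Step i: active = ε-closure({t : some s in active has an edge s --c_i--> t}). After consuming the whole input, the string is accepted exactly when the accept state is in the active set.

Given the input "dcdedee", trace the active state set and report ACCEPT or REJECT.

Answer: ACCEPT

Steps:
start: ε-closure({0}) = {0,1,2,4,6}
'd' @ 1: {1,2,3,4,5,6,7}  ✓accept
'c' @ 2: {1,2,3,4,5,6}  ✓accept
'd' @ 3: {1,2,3,4,5,6,7}  ✓accept
'e' @ 4: {1,2,3,4,5,6}  ✓accept
'd' @ 5: {1,2,3,4,5,6,7}  ✓accept
'e' @ 6: {1,2,3,4,5,6}  ✓accept
'e' @ 7: {1,2,3,4,5,6}  ✓accept
after full input: {1,2,3,4,5,6}  (accept=1 in)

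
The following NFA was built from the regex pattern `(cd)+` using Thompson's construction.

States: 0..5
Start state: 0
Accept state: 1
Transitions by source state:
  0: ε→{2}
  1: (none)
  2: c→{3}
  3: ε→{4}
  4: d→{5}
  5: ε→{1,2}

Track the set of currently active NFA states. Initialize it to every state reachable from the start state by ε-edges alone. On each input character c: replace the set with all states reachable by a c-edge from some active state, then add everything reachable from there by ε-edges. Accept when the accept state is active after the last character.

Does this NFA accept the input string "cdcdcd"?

Answer: ACCEPT

Derivation:
S₀ = ε-closure({0}) = {0,2}
'c' @ 1: {3,4}
'd' @ 2: {1,2,5}  ✓accept
'c' @ 3: {3,4}
'd' @ 4: {1,2,5}  ✓accept
'c' @ 5: {3,4}
'd' @ 6: {1,2,5}  ✓accept
after full input: {1,2,5}  (accept=1 in)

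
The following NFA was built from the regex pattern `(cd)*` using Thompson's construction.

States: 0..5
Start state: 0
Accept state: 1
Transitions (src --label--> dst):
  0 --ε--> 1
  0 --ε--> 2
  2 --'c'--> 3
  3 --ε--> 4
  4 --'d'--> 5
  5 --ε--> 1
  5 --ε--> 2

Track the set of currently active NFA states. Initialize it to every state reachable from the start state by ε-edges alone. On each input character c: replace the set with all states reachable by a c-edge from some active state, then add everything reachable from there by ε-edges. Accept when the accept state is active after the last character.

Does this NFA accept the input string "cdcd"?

Answer: ACCEPT

Trace:
initial (ε-close {0}): {0,1,2}
'c' @ 1: {3,4}
'd' @ 2: {1,2,5}  (accept∈set)
'c' @ 3: {3,4}
'd' @ 4: {1,2,5}  (accept∈set)
final: {1,2,5}; accept 1 in set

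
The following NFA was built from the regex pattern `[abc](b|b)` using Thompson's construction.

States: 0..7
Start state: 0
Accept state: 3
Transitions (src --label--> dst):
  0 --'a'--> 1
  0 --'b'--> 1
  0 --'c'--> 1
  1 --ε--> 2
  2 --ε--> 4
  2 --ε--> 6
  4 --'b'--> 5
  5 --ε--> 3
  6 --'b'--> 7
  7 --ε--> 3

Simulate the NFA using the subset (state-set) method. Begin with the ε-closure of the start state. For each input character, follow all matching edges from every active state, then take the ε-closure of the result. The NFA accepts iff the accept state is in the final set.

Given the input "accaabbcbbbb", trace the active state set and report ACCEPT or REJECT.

Answer: REJECT

Derivation:
initial (ε-close {0}): {0}
'a' @ 1: {1,2,4,6}
'c' @ 2: {}  — no active states
rest 'caabbcbbbb' ignored (set empty)
end set {} — state 3 not in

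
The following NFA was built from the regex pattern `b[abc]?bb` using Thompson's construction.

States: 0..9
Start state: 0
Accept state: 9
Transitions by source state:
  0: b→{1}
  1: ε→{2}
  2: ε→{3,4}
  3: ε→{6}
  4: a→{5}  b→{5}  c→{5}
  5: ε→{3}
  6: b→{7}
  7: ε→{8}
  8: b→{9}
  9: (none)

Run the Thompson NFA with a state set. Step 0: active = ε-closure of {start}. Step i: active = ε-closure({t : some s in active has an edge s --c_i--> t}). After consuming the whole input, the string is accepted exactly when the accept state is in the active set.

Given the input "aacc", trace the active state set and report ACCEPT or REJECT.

start: ε-closure({0}) = {0}
'a' @ 1: {}  — state set empty
rest 'acc' ignored (set empty)
end set {} — state 9 not in

Answer: REJECT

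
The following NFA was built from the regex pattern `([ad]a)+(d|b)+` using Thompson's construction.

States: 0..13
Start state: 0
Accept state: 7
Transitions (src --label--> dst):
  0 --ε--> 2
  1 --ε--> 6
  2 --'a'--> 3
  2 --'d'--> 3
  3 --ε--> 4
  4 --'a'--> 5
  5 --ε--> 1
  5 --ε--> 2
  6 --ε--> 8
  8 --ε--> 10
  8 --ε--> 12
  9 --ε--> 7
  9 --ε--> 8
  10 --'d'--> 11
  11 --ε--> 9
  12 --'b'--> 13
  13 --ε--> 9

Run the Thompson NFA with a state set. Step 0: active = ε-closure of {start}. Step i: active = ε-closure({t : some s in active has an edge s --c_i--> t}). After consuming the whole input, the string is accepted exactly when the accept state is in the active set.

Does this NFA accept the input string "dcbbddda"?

Answer: REJECT

Derivation:
start: ε-closure({0}) = {0,2}
'd' @ 1: {3,4}
'c' @ 2: {}  — no active states
rest 'bbddda' ignored (set empty)
after full input: {}  (accept=7 not in)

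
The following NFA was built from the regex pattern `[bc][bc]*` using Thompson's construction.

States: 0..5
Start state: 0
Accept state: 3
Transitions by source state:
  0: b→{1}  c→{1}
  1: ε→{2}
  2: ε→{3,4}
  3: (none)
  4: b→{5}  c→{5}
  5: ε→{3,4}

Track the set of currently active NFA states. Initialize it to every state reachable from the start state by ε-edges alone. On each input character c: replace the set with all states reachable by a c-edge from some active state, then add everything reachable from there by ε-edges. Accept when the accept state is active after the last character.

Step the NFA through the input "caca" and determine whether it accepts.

start: ε-closure({0}) = {0}
'c' @ 1: {1,2,3,4}  ✓accept
'a' @ 2: {}  — state set empty
rest 'ca' ignored (set empty)
after full input: {}  (accept=3 not in)

Answer: REJECT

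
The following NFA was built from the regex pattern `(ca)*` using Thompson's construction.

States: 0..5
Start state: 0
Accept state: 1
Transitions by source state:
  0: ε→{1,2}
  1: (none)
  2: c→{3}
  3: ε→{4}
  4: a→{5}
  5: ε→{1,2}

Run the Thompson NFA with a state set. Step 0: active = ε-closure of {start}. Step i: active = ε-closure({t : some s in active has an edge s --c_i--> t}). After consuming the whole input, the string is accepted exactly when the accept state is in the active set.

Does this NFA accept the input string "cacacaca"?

Answer: ACCEPT

Trace:
start: ε-closure({0}) = {0,1,2}
'c' @ 1: {3,4}
'a' @ 2: {1,2,5}  [accepting]
'c' @ 3: {3,4}
'a' @ 4: {1,2,5}  [accepting]
'c' @ 5: {3,4}
'a' @ 6: {1,2,5}  [accepting]
'c' @ 7: {3,4}
'a' @ 8: {1,2,5}  [accepting]
after full input: {1,2,5}  (accept=1 in)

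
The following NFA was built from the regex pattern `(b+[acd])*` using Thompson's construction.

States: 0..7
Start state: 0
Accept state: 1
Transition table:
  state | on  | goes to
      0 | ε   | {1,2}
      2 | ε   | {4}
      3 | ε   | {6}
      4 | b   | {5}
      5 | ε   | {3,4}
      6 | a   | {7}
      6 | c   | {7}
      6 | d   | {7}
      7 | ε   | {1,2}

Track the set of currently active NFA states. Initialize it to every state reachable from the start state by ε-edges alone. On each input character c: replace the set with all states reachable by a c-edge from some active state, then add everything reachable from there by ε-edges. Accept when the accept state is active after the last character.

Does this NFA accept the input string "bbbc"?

start: ε-closure({0}) = {0,1,2,4}
'b' @ 1: {3,4,5,6}
'b' @ 2: {3,4,5,6}
'b' @ 3: {3,4,5,6}
'c' @ 4: {1,2,4,7}  [accepting]
after full input: {1,2,4,7}  (accept=1 in)

Answer: ACCEPT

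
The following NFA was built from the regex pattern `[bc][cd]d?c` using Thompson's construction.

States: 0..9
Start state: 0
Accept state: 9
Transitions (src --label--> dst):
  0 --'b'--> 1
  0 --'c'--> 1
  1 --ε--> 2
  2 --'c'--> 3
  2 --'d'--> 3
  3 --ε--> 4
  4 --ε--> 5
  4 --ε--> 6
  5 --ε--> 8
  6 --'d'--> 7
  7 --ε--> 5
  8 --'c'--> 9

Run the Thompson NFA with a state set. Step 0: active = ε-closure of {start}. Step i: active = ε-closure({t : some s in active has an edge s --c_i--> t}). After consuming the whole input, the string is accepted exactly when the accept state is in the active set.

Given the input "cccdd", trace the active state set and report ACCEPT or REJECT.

Answer: REJECT

Steps:
initial (ε-close {0}): {0}
'c' @ 1: {1,2}
'c' @ 2: {3,4,5,6,8}
'c' @ 3: {9}  [accepting]
'd' @ 4: {}  — dead — no transitions
rest 'd' ignored (set empty)
final: {}; accept 9 not in set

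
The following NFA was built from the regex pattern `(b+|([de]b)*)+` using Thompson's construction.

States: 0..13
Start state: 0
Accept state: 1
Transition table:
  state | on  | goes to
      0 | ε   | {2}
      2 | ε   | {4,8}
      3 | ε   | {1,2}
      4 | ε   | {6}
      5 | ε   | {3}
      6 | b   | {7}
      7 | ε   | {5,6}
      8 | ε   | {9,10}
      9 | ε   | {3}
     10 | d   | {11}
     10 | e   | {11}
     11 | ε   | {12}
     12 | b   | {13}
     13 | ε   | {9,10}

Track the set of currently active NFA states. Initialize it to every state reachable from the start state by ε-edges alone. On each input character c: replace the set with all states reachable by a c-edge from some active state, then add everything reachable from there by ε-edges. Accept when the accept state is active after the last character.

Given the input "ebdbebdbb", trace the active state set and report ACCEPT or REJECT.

start: ε-closure({0}) = {0,1,2,3,4,6,8,9,10}
'e' @ 1: {11,12}
'b' @ 2: {1,2,3,4,6,8,9,10,13}  (accept∈set)
'd' @ 3: {11,12}
'b' @ 4: {1,2,3,4,6,8,9,10,13}  (accept∈set)
'e' @ 5: {11,12}
'b' @ 6: {1,2,3,4,6,8,9,10,13}  (accept∈set)
'd' @ 7: {11,12}
'b' @ 8: {1,2,3,4,6,8,9,10,13}  (accept∈set)
'b' @ 9: {1,2,3,4,5,6,7,8,9,10}  (accept∈set)
end set {1,2,3,4,5,6,7,8,9,10} — state 1 in

Answer: ACCEPT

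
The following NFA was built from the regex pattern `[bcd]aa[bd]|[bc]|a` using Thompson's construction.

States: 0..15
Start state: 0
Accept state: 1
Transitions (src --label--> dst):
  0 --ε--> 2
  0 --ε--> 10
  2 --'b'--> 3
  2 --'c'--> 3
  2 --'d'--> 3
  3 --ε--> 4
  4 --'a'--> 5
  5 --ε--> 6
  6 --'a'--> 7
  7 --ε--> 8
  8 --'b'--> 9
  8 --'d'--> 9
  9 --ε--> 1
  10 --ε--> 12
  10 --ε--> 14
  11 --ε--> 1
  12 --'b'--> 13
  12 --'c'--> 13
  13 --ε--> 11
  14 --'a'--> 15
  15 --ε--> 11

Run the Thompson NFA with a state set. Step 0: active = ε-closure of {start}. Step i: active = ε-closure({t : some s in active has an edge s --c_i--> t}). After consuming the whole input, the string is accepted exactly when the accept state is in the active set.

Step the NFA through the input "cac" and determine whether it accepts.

start: ε-closure({0}) = {0,2,10,12,14}
'c' @ 1: {1,3,4,11,13}  ✓accept
'a' @ 2: {5,6}
'c' @ 3: {}  — state set empty
end set {} — state 1 not in

Answer: REJECT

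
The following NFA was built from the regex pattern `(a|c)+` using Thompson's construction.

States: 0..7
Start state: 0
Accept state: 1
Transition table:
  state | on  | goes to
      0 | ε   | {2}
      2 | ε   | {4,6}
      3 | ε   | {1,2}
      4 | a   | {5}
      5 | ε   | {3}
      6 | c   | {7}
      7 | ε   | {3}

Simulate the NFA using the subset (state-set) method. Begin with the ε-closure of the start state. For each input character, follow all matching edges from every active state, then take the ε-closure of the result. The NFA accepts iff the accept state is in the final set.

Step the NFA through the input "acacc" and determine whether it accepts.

Answer: ACCEPT

Derivation:
initial (ε-close {0}): {0,2,4,6}
'a' @ 1: {1,2,3,4,5,6}  [accepting]
'c' @ 2: {1,2,3,4,6,7}  [accepting]
'a' @ 3: {1,2,3,4,5,6}  [accepting]
'c' @ 4: {1,2,3,4,6,7}  [accepting]
'c' @ 5: {1,2,3,4,6,7}  [accepting]
after full input: {1,2,3,4,6,7}  (accept=1 in)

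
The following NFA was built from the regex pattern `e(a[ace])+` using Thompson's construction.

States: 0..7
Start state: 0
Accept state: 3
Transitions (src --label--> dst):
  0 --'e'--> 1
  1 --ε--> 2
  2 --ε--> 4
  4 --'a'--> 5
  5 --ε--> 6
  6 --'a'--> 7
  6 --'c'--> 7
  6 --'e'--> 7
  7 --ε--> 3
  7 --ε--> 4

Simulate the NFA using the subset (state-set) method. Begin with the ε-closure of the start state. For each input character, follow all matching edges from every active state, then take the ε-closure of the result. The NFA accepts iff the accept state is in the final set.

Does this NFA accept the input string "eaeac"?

initial (ε-close {0}): {0}
'e' @ 1: {1,2,4}
'a' @ 2: {5,6}
'e' @ 3: {3,4,7}  ✓accept
'a' @ 4: {5,6}
'c' @ 5: {3,4,7}  ✓accept
end set {3,4,7} — state 3 in

Answer: ACCEPT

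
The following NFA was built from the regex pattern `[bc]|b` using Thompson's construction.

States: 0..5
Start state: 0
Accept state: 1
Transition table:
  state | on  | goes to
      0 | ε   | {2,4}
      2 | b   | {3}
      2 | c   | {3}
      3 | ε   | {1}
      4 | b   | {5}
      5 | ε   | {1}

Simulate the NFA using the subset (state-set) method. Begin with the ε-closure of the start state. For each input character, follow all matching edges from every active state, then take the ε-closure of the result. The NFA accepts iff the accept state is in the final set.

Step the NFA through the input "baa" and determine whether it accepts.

Answer: REJECT

Trace:
initial (ε-close {0}): {0,2,4}
'b' @ 1: {1,3,5}  ✓accept
'a' @ 2: {}  — state set empty
rest 'a' ignored (set empty)
end set {} — state 1 not in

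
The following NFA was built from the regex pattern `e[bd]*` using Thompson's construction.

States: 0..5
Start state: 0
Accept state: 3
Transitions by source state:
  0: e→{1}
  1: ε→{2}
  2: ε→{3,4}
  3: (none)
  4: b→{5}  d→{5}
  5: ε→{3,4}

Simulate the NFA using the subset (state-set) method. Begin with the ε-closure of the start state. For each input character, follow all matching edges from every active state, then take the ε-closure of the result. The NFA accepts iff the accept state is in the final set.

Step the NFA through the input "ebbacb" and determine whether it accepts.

S₀ = ε-closure({0}) = {0}
'e' @ 1: {1,2,3,4}  (accept∈set)
'b' @ 2: {3,4,5}  (accept∈set)
'b' @ 3: {3,4,5}  (accept∈set)
'a' @ 4: {}  — dead — no transitions
rest 'cb' ignored (set empty)
after full input: {}  (accept=3 not in)

Answer: REJECT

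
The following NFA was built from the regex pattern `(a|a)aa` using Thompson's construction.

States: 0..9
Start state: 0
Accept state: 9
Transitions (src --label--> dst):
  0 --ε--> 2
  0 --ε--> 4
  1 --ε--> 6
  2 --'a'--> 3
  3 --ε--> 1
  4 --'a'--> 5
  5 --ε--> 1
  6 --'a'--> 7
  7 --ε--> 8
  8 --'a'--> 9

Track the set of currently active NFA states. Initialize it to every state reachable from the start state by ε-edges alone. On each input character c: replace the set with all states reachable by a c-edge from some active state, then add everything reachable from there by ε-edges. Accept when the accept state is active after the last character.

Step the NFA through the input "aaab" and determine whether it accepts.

initial (ε-close {0}): {0,2,4}
'a' @ 1: {1,3,5,6}
'a' @ 2: {7,8}
'a' @ 3: {9}  ✓accept
'b' @ 4: {}  — dead — no transitions
after full input: {}  (accept=9 not in)

Answer: REJECT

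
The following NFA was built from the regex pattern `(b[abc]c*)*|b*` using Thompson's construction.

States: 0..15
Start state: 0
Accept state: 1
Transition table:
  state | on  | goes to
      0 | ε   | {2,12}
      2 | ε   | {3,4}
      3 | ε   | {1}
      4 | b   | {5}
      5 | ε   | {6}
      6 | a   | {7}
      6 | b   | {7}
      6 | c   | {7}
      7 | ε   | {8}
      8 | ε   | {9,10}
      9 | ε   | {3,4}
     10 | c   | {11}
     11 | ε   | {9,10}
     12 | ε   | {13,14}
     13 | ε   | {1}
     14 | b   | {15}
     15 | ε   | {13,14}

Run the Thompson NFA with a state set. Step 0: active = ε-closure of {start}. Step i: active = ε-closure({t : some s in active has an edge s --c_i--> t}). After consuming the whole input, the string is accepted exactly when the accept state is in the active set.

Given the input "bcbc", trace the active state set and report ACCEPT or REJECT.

S₀ = ε-closure({0}) = {0,1,2,3,4,12,13,14}
'b' @ 1: {1,5,6,13,14,15}  ✓accept
'c' @ 2: {1,3,4,7,8,9,10}  ✓accept
'b' @ 3: {5,6}
'c' @ 4: {1,3,4,7,8,9,10}  ✓accept
after full input: {1,3,4,7,8,9,10}  (accept=1 in)

Answer: ACCEPT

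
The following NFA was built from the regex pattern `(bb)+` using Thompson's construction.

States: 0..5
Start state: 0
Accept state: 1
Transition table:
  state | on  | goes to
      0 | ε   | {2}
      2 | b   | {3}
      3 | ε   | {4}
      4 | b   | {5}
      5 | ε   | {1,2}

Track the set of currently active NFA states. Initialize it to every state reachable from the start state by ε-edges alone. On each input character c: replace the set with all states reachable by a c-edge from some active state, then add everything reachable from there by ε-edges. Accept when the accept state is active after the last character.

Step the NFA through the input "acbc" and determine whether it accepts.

S₀ = ε-closure({0}) = {0,2}
'a' @ 1: {}  — no active states
rest 'cbc' ignored (set empty)
after full input: {}  (accept=1 not in)

Answer: REJECT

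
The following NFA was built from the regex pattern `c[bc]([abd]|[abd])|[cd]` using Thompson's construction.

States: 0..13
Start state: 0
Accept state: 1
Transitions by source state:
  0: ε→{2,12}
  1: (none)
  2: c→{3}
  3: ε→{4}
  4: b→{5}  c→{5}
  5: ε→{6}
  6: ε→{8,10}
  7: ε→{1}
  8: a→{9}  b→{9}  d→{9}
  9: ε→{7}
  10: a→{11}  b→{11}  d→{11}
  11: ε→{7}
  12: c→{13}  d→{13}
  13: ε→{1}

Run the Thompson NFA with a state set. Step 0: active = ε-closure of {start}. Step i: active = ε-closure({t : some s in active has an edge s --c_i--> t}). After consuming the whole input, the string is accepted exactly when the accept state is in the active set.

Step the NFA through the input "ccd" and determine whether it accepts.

initial (ε-close {0}): {0,2,12}
'c' @ 1: {1,3,4,13}  (accept∈set)
'c' @ 2: {5,6,8,10}
'd' @ 3: {1,7,9,11}  (accept∈set)
after full input: {1,7,9,11}  (accept=1 in)

Answer: ACCEPT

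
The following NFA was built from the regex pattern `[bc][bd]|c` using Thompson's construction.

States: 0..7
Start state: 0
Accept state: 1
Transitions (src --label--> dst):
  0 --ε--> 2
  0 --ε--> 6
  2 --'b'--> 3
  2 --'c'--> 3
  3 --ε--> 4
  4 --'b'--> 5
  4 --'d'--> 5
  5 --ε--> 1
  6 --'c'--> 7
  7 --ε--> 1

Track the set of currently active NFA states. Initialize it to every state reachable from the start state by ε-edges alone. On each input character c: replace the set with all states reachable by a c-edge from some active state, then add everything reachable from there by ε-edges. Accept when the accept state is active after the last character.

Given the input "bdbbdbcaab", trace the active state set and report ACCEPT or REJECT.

Answer: REJECT

Trace:
initial (ε-close {0}): {0,2,6}
'b' @ 1: {3,4}
'd' @ 2: {1,5}  [accepting]
'b' @ 3: {}  — no active states
rest 'bdbcaab' ignored (set empty)
after full input: {}  (accept=1 not in)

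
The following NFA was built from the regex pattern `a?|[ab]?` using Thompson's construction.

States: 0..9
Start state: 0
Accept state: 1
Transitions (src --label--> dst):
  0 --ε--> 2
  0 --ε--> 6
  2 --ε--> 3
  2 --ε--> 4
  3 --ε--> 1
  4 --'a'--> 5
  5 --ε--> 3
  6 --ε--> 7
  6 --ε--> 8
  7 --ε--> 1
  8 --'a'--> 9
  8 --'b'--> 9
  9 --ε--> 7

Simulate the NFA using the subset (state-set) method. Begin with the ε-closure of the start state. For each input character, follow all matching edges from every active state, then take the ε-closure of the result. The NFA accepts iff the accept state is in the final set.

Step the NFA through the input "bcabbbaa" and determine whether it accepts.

Answer: REJECT

Steps:
start: ε-closure({0}) = {0,1,2,3,4,6,7,8}
'b' @ 1: {1,7,9}  [accepting]
'c' @ 2: {}  — state set empty
rest 'abbbaa' ignored (set empty)
after full input: {}  (accept=1 not in)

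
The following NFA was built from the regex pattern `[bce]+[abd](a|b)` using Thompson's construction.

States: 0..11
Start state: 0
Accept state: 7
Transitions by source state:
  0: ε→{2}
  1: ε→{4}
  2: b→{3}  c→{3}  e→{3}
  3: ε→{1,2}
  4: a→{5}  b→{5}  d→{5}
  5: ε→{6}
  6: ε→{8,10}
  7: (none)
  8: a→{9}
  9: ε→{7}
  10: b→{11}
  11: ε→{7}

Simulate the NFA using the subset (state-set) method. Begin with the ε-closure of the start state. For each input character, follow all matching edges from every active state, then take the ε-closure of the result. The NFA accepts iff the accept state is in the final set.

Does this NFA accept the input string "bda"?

Answer: ACCEPT

Trace:
start: ε-closure({0}) = {0,2}
'b' @ 1: {1,2,3,4}
'd' @ 2: {5,6,8,10}
'a' @ 3: {7,9}  ✓accept
final: {7,9}; accept 7 in set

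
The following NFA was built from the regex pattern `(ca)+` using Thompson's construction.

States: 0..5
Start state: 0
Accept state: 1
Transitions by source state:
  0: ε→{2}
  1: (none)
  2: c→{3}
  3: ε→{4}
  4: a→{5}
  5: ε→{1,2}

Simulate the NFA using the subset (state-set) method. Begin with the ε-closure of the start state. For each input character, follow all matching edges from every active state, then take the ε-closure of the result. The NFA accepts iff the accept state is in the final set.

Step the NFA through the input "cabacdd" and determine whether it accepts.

initial (ε-close {0}): {0,2}
'c' @ 1: {3,4}
'a' @ 2: {1,2,5}  ✓accept
'b' @ 3: {}  — dead — no transitions
rest 'acdd' ignored (set empty)
final: {}; accept 1 not in set

Answer: REJECT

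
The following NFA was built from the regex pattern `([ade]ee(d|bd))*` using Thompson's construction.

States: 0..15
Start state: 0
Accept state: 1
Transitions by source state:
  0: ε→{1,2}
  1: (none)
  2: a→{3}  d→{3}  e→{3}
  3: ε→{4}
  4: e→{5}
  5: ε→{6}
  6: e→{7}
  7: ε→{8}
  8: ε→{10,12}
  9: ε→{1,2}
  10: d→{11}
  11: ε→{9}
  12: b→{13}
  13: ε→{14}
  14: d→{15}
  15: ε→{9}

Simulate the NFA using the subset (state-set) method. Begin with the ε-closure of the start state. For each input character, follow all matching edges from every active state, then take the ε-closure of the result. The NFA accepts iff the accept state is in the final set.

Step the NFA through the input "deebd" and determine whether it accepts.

initial (ε-close {0}): {0,1,2}
'd' @ 1: {3,4}
'e' @ 2: {5,6}
'e' @ 3: {7,8,10,12}
'b' @ 4: {13,14}
'd' @ 5: {1,2,9,15}  (accept∈set)
end set {1,2,9,15} — state 1 in

Answer: ACCEPT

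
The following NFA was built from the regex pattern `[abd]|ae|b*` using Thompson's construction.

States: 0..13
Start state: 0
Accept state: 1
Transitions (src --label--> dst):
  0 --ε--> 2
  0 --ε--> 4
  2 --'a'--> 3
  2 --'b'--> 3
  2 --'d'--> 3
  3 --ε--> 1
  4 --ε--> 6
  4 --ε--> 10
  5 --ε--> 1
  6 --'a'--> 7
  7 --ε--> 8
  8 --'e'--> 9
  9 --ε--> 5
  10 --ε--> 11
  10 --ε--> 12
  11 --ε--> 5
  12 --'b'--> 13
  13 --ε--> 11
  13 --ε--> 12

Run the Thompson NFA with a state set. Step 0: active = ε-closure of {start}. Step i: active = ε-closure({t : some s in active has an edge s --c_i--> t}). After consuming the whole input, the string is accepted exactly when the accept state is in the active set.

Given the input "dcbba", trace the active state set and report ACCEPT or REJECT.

Answer: REJECT

Steps:
initial (ε-close {0}): {0,1,2,4,5,6,10,11,12}
'd' @ 1: {1,3}  ✓accept
'c' @ 2: {}  — dead — no transitions
rest 'bba' ignored (set empty)
final: {}; accept 1 not in set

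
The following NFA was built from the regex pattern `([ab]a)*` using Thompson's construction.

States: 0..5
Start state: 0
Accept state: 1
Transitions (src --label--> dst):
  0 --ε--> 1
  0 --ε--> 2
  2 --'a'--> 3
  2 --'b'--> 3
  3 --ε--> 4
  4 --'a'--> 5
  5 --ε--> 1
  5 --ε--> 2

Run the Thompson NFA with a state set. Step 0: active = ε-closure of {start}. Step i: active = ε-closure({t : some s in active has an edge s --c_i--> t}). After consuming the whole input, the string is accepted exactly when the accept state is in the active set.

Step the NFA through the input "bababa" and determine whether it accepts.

S₀ = ε-closure({0}) = {0,1,2}
'b' @ 1: {3,4}
'a' @ 2: {1,2,5}  (accept∈set)
'b' @ 3: {3,4}
'a' @ 4: {1,2,5}  (accept∈set)
'b' @ 5: {3,4}
'a' @ 6: {1,2,5}  (accept∈set)
final: {1,2,5}; accept 1 in set

Answer: ACCEPT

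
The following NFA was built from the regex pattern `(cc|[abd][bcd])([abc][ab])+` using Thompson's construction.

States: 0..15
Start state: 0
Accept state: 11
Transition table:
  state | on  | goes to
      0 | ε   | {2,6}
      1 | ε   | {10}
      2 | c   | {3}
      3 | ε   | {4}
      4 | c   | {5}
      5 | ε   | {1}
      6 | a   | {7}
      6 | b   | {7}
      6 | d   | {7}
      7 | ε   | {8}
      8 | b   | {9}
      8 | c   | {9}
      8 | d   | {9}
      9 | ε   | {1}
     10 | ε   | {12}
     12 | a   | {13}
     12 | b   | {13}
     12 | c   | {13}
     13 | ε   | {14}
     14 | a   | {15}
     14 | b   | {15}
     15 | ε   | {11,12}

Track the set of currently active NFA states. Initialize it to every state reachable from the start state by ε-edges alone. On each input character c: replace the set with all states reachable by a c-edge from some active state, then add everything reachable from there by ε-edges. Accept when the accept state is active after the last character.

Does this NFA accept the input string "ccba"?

Answer: ACCEPT

Steps:
S₀ = ε-closure({0}) = {0,2,6}
'c' @ 1: {3,4}
'c' @ 2: {1,5,10,12}
'b' @ 3: {13,14}
'a' @ 4: {11,12,15}  ✓accept
final: {11,12,15}; accept 11 in set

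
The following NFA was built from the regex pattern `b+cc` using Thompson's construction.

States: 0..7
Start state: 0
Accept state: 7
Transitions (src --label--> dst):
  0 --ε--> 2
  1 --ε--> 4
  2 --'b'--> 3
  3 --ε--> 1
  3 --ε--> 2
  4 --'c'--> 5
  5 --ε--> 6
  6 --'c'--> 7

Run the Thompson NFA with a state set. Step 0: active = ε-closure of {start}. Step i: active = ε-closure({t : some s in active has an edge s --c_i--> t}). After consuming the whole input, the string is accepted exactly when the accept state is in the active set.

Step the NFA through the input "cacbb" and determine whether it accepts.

start: ε-closure({0}) = {0,2}
'c' @ 1: {}  — dead — no transitions
rest 'acbb' ignored (set empty)
after full input: {}  (accept=7 not in)

Answer: REJECT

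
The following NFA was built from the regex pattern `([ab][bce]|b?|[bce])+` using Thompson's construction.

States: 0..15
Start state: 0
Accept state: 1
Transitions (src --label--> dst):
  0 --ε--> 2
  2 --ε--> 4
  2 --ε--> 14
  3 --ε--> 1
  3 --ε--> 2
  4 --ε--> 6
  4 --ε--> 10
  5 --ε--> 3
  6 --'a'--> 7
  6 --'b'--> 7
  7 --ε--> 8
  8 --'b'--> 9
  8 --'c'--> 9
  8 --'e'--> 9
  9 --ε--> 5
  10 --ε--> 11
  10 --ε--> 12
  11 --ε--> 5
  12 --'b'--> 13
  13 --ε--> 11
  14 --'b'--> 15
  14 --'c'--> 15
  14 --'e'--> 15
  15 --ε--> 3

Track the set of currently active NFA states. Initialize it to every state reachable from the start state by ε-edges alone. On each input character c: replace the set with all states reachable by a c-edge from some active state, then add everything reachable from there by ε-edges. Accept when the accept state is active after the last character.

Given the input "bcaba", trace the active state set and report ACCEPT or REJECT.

S₀ = ε-closure({0}) = {0,1,2,3,4,5,6,10,11,12,14}
'b' @ 1: {1,2,3,4,5,6,7,8,10,11,12,13,14,15}  [accepting]
'c' @ 2: {1,2,3,4,5,6,9,10,11,12,14,15}  [accepting]
'a' @ 3: {7,8}
'b' @ 4: {1,2,3,4,5,6,9,10,11,12,14}  [accepting]
'a' @ 5: {7,8}
final: {7,8}; accept 1 not in set

Answer: REJECT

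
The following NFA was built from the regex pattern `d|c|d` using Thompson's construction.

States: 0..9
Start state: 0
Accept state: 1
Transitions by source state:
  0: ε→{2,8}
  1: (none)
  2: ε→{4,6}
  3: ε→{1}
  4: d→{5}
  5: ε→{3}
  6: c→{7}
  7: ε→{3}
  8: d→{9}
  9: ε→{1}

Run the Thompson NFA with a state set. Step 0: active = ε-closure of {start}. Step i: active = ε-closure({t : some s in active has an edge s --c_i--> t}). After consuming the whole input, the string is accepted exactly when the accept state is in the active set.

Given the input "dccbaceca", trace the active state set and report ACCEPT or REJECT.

Answer: REJECT

Steps:
S₀ = ε-closure({0}) = {0,2,4,6,8}
'd' @ 1: {1,3,5,9}  [accepting]
'c' @ 2: {}  — no active states
rest 'cbaceca' ignored (set empty)
after full input: {}  (accept=1 not in)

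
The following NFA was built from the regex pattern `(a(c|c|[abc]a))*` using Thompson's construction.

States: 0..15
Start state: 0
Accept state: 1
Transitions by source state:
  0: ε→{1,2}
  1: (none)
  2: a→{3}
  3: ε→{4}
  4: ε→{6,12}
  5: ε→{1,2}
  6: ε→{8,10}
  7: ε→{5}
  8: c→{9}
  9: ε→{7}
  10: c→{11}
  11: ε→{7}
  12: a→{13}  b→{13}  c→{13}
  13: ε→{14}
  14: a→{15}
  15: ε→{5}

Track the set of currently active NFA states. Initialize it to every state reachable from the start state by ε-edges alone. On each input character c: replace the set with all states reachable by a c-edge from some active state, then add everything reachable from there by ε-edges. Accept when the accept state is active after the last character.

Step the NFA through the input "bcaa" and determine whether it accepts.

S₀ = ε-closure({0}) = {0,1,2}
'b' @ 1: {}  — state set empty
rest 'caa' ignored (set empty)
end set {} — state 1 not in

Answer: REJECT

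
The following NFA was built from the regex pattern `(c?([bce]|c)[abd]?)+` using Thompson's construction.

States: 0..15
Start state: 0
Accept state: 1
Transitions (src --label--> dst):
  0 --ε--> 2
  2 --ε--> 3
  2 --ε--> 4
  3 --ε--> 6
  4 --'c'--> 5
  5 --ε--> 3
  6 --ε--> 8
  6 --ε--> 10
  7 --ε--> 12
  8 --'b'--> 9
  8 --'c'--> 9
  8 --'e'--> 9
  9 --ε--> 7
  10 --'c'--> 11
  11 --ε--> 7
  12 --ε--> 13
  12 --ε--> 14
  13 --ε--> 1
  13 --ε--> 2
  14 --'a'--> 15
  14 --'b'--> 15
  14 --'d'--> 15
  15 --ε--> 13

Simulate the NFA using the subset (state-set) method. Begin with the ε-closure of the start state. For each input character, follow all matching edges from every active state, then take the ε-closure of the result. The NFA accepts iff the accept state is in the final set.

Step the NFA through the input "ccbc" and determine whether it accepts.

S₀ = ε-closure({0}) = {0,2,3,4,6,8,10}
'c' @ 1: {1,2,3,4,5,6,7,8,9,10,11,12,13,14}  (accept∈set)
'c' @ 2: {1,2,3,4,5,6,7,8,9,10,11,12,13,14}  (accept∈set)
'b' @ 3: {1,2,3,4,6,7,8,9,10,12,13,14,15}  (accept∈set)
'c' @ 4: {1,2,3,4,5,6,7,8,9,10,11,12,13,14}  (accept∈set)
end set {1,2,3,4,5,6,7,8,9,10,11,12,13,14} — state 1 in

Answer: ACCEPT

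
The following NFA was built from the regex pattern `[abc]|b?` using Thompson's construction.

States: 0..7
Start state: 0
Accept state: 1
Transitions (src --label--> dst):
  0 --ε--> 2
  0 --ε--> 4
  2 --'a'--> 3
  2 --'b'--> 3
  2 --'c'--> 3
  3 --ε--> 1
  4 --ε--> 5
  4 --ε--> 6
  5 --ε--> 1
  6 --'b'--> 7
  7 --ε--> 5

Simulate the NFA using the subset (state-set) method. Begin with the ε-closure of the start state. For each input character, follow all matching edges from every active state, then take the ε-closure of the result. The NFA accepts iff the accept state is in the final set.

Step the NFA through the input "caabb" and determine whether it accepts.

S₀ = ε-closure({0}) = {0,1,2,4,5,6}
'c' @ 1: {1,3}  ✓accept
'a' @ 2: {}  — no active states
rest 'abb' ignored (set empty)
after full input: {}  (accept=1 not in)

Answer: REJECT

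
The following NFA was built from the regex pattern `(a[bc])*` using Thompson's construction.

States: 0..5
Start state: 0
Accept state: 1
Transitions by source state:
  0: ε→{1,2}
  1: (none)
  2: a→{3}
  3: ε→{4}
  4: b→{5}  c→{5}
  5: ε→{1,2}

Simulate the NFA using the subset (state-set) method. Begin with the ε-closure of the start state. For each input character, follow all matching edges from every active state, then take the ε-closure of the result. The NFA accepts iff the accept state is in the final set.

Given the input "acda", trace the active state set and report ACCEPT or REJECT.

start: ε-closure({0}) = {0,1,2}
'a' @ 1: {3,4}
'c' @ 2: {1,2,5}  (accept∈set)
'd' @ 3: {}  — dead — no transitions
rest 'a' ignored (set empty)
after full input: {}  (accept=1 not in)

Answer: REJECT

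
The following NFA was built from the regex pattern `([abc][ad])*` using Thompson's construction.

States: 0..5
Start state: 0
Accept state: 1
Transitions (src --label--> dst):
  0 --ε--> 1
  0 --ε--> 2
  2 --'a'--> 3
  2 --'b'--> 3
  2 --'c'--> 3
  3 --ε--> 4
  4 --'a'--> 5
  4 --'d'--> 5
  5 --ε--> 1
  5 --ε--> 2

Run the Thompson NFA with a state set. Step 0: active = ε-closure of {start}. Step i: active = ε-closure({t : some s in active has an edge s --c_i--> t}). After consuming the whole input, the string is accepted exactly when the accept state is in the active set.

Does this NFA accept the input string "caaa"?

Answer: ACCEPT

Steps:
start: ε-closure({0}) = {0,1,2}
'c' @ 1: {3,4}
'a' @ 2: {1,2,5}  (accept∈set)
'a' @ 3: {3,4}
'a' @ 4: {1,2,5}  (accept∈set)
after full input: {1,2,5}  (accept=1 in)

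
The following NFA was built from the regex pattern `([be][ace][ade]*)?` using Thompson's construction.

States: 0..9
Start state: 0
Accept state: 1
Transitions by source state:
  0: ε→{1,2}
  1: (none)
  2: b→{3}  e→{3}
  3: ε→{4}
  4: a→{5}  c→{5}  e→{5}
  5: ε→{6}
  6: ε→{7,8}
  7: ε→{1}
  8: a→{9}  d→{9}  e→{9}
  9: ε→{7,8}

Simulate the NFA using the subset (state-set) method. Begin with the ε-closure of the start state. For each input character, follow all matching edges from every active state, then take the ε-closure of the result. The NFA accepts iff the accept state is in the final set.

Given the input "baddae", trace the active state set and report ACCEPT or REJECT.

initial (ε-close {0}): {0,1,2}
'b' @ 1: {3,4}
'a' @ 2: {1,5,6,7,8}  ✓accept
'd' @ 3: {1,7,8,9}  ✓accept
'd' @ 4: {1,7,8,9}  ✓accept
'a' @ 5: {1,7,8,9}  ✓accept
'e' @ 6: {1,7,8,9}  ✓accept
end set {1,7,8,9} — state 1 in

Answer: ACCEPT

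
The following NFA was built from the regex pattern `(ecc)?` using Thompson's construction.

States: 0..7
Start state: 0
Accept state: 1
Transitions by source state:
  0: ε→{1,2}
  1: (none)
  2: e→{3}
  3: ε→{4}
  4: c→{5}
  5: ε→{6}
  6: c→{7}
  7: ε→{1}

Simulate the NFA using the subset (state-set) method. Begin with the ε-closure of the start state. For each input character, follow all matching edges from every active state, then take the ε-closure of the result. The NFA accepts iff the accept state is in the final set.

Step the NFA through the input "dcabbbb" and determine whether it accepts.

initial (ε-close {0}): {0,1,2}
'd' @ 1: {}  — state set empty
rest 'cabbbb' ignored (set empty)
final: {}; accept 1 not in set

Answer: REJECT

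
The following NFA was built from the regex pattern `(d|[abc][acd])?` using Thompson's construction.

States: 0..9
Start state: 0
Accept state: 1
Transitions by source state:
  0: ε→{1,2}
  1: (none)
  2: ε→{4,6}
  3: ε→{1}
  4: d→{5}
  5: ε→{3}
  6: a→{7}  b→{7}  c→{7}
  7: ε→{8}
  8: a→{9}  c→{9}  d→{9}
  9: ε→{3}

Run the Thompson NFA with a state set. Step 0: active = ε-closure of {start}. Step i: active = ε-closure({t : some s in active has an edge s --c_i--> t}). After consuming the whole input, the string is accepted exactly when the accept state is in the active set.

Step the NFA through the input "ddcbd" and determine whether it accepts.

Answer: REJECT

Derivation:
start: ε-closure({0}) = {0,1,2,4,6}
'd' @ 1: {1,3,5}  [accepting]
'd' @ 2: {}  — no active states
rest 'cbd' ignored (set empty)
after full input: {}  (accept=1 not in)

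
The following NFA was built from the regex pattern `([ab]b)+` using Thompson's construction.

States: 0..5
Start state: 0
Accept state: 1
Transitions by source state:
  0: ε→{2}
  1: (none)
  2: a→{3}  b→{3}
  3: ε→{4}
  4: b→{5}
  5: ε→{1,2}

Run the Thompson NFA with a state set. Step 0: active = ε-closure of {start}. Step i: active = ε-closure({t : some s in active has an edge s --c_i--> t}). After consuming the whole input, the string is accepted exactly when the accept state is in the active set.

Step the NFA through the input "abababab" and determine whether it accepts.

initial (ε-close {0}): {0,2}
'a' @ 1: {3,4}
'b' @ 2: {1,2,5}  [accepting]
'a' @ 3: {3,4}
'b' @ 4: {1,2,5}  [accepting]
'a' @ 5: {3,4}
'b' @ 6: {1,2,5}  [accepting]
'a' @ 7: {3,4}
'b' @ 8: {1,2,5}  [accepting]
end set {1,2,5} — state 1 in

Answer: ACCEPT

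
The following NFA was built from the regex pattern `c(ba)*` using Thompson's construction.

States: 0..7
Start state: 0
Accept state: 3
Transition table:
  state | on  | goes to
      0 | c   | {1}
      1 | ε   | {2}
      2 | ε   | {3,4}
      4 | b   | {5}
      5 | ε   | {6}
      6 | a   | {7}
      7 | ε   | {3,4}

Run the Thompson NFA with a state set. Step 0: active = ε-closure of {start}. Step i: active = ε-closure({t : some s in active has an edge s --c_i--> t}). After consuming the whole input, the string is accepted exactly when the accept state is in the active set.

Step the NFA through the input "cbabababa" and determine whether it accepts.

Answer: ACCEPT

Steps:
initial (ε-close {0}): {0}
'c' @ 1: {1,2,3,4}  (accept∈set)
'b' @ 2: {5,6}
'a' @ 3: {3,4,7}  (accept∈set)
'b' @ 4: {5,6}
'a' @ 5: {3,4,7}  (accept∈set)
'b' @ 6: {5,6}
'a' @ 7: {3,4,7}  (accept∈set)
'b' @ 8: {5,6}
'a' @ 9: {3,4,7}  (accept∈set)
after full input: {3,4,7}  (accept=3 in)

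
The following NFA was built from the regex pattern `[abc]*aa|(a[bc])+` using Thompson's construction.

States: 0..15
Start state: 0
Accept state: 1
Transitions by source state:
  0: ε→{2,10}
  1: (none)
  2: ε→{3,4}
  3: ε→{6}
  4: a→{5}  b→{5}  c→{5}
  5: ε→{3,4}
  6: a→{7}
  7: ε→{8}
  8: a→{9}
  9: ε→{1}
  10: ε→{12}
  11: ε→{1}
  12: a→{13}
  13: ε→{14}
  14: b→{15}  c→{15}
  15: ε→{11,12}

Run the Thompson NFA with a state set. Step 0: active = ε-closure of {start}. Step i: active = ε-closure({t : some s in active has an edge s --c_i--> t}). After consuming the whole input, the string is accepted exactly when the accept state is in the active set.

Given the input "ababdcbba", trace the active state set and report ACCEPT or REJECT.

initial (ε-close {0}): {0,2,3,4,6,10,12}
'a' @ 1: {3,4,5,6,7,8,13,14}
'b' @ 2: {1,3,4,5,6,11,12,15}  [accepting]
'a' @ 3: {3,4,5,6,7,8,13,14}
'b' @ 4: {1,3,4,5,6,11,12,15}  [accepting]
'd' @ 5: {}  — dead — no transitions
rest 'cbba' ignored (set empty)
after full input: {}  (accept=1 not in)

Answer: REJECT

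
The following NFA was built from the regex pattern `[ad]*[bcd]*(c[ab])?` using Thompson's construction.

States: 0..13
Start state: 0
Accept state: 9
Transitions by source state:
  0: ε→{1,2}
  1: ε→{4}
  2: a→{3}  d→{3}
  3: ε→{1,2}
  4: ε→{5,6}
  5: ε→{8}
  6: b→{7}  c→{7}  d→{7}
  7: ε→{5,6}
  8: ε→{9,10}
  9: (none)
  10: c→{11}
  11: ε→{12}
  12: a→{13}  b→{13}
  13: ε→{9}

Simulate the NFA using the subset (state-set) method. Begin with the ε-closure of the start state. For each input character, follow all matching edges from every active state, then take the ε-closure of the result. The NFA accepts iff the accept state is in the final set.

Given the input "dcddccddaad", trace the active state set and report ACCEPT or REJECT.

Answer: REJECT

Derivation:
initial (ε-close {0}): {0,1,2,4,5,6,8,9,10}
'd' @ 1: {1,2,3,4,5,6,7,8,9,10}  ✓accept
'c' @ 2: {5,6,7,8,9,10,11,12}  ✓accept
'd' @ 3: {5,6,7,8,9,10}  ✓accept
'd' @ 4: {5,6,7,8,9,10}  ✓accept
'c' @ 5: {5,6,7,8,9,10,11,12}  ✓accept
'c' @ 6: {5,6,7,8,9,10,11,12}  ✓accept
'd' @ 7: {5,6,7,8,9,10}  ✓accept
'd' @ 8: {5,6,7,8,9,10}  ✓accept
'a' @ 9: {}  — dead — no transitions
rest 'ad' ignored (set empty)
after full input: {}  (accept=9 not in)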